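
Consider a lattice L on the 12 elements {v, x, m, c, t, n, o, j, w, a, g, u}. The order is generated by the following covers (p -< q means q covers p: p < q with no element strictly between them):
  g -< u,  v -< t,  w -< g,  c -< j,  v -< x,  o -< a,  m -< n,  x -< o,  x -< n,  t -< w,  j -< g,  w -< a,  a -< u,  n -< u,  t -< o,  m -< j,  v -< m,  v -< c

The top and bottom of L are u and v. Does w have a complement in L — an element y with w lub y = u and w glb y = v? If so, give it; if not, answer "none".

Need y with w ∨ y = u and w ∧ y = v.
Checking each element gives: n.

n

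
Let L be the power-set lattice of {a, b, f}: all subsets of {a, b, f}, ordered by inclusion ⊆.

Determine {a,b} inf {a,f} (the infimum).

{a}

Under ⊆, meet is intersection: {a,b} ∩ {a,f} = {a}.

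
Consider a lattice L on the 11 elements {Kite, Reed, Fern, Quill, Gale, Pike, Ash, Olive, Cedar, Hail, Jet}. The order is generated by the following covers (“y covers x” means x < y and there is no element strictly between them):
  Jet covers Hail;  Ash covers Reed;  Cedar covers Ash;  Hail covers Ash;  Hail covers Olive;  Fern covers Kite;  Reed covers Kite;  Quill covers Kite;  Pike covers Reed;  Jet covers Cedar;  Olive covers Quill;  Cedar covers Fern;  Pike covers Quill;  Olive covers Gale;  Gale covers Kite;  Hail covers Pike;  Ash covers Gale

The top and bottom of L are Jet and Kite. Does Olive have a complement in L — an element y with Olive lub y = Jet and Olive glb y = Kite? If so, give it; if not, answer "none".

Fern

Need y with Olive ∨ y = Jet and Olive ∧ y = Kite.
Checking each element gives: Fern.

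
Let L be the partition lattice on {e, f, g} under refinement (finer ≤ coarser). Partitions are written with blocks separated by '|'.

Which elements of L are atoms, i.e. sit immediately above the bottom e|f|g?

The atoms are exactly the elements that cover e|f|g: ef|g, eg|f, e|fg.

ef|g, eg|f, e|fg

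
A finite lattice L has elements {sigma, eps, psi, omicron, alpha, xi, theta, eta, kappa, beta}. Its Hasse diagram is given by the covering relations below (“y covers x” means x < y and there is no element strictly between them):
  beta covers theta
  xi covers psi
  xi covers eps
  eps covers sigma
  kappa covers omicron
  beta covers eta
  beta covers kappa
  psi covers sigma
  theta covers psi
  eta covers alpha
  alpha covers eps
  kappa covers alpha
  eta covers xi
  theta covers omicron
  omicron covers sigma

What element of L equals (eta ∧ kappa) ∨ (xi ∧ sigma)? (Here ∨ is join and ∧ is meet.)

eta ∧ kappa = alpha
xi ∧ sigma = sigma
alpha ∨ sigma = alpha

alpha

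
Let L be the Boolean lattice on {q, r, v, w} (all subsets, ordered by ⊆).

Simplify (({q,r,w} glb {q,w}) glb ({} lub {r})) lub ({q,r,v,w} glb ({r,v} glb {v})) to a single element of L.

{v}

{q,r,w} ∧ {q,w} = {q,w}
{} ∨ {r} = {r}
{q,w} ∧ {r} = {}
{r,v} ∧ {v} = {v}
{q,r,v,w} ∧ {v} = {v}
{} ∨ {v} = {v}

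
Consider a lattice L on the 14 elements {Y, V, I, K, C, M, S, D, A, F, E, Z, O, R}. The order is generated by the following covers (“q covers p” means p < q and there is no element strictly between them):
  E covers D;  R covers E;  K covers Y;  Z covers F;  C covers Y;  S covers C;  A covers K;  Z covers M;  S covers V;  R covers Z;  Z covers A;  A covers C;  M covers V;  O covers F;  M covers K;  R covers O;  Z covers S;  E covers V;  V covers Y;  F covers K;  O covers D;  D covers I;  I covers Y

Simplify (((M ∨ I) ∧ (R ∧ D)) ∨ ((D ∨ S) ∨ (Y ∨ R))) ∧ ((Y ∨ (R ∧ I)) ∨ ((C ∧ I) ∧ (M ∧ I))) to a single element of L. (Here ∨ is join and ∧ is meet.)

I

M ∨ I = R
R ∧ D = D
R ∧ D = D
D ∨ S = R
Y ∨ R = R
R ∨ R = R
D ∨ R = R
R ∧ I = I
Y ∨ I = I
C ∧ I = Y
M ∧ I = Y
Y ∧ Y = Y
I ∨ Y = I
R ∧ I = I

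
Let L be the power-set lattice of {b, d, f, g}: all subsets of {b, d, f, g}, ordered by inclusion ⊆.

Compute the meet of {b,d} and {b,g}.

{b}

Common lower bounds of {{b,d}, {b,g}}: {b}, ∅.
The greatest among these is {b}.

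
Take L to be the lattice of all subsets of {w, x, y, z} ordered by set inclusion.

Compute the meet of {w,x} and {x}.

Under ⊆, meet is intersection: {w,x} ∩ {x} = {x}.

{x}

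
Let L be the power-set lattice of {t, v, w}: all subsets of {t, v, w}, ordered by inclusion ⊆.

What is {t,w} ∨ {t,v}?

{t,v,w}

Common upper bounds of {{t,w}, {t,v}}: {t,v,w}.
The least among these is {t,v,w}.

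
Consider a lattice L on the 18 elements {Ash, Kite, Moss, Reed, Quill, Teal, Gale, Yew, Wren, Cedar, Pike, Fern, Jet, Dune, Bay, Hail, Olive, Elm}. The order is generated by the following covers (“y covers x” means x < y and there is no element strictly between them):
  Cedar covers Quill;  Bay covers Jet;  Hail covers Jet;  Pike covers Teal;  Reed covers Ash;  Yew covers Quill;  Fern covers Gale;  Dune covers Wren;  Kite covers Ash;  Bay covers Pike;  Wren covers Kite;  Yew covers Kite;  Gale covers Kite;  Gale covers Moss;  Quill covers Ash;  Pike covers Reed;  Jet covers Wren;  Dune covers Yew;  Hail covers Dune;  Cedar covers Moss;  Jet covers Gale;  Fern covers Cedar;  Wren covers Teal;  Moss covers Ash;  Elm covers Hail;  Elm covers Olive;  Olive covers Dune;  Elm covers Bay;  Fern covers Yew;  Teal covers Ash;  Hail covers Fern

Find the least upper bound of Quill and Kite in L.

Common upper bounds of {Quill, Kite}: Dune, Elm, Fern, Hail, Olive, Yew.
The least among these is Yew.

Yew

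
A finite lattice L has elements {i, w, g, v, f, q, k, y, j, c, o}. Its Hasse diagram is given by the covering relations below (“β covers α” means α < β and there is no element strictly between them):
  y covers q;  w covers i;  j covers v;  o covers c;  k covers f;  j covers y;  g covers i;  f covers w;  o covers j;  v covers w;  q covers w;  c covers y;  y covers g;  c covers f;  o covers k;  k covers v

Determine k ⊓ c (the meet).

f

Common lower bounds of {k, c}: f, i, w.
The greatest among these is f.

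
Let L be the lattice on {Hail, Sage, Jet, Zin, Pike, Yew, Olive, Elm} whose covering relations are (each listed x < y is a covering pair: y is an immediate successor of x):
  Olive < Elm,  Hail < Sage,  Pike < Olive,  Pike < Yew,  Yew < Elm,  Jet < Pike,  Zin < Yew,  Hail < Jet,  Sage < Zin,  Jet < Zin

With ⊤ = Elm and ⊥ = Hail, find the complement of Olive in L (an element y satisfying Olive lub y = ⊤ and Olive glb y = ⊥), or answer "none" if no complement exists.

Need y with Olive ∨ y = Elm and Olive ∧ y = Hail.
Checking each element gives: Sage.

Sage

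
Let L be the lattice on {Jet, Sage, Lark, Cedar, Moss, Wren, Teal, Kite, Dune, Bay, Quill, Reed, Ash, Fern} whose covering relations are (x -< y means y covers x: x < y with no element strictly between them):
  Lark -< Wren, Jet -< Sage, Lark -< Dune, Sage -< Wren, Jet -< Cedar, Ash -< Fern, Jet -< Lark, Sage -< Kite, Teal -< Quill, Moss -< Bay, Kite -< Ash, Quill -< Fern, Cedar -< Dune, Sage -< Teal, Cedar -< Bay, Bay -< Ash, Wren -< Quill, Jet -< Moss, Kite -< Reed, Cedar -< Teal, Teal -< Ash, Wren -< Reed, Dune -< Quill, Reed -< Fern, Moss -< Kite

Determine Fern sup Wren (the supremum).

Common upper bounds of {Fern, Wren}: Fern.
The least among these is Fern.

Fern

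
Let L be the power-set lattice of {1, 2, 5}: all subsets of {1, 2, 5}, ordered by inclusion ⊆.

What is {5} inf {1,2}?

Under ⊆, meet is intersection: {5} ∩ {1,2} = ∅.

∅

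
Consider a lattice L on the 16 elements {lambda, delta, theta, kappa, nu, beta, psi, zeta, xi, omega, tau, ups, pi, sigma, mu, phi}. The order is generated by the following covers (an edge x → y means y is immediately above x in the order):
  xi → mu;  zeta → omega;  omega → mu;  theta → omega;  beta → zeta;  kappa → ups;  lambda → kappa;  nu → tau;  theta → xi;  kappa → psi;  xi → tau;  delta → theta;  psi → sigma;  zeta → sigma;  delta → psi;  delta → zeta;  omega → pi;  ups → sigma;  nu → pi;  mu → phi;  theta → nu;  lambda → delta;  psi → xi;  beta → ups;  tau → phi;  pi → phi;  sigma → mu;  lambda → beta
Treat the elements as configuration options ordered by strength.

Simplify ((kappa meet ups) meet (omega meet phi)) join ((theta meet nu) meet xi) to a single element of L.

kappa ∧ ups = kappa
omega ∧ phi = omega
kappa ∧ omega = lambda
theta ∧ nu = theta
theta ∧ xi = theta
lambda ∨ theta = theta

theta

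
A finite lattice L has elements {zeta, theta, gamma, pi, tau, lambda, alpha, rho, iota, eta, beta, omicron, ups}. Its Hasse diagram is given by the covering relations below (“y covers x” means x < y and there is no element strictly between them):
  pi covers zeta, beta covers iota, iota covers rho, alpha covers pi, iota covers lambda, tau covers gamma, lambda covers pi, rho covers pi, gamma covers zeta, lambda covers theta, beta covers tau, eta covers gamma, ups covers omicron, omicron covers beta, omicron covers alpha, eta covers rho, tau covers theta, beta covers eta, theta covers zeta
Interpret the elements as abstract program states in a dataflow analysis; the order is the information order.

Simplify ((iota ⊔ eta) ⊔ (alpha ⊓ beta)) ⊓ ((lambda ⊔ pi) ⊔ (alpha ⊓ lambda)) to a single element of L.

lambda

iota ∨ eta = beta
alpha ∧ beta = pi
beta ∨ pi = beta
lambda ∨ pi = lambda
alpha ∧ lambda = pi
lambda ∨ pi = lambda
beta ∧ lambda = lambda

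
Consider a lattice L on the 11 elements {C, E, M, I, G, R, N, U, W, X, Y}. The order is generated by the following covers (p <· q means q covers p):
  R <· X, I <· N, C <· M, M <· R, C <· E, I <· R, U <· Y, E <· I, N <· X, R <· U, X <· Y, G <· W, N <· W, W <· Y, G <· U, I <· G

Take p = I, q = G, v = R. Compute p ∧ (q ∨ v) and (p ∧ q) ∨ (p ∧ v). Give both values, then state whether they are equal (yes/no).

q ∨ v = U, so p ∧ (q ∨ v) = I ∧ U = I.
p ∧ q = I and p ∧ v = I, so (p ∧ q) ∨ (p ∧ v) = I ∨ I = I.
Equal: yes.

I; I; yes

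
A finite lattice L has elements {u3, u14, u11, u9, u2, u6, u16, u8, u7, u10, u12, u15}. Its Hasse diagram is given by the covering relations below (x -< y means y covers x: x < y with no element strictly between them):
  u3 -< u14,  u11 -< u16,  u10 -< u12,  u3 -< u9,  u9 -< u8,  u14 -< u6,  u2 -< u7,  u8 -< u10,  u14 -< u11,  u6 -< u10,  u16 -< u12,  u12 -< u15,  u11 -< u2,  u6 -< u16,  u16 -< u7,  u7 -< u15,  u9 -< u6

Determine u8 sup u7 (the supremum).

Common upper bounds of {u8, u7}: u15.
The least among these is u15.

u15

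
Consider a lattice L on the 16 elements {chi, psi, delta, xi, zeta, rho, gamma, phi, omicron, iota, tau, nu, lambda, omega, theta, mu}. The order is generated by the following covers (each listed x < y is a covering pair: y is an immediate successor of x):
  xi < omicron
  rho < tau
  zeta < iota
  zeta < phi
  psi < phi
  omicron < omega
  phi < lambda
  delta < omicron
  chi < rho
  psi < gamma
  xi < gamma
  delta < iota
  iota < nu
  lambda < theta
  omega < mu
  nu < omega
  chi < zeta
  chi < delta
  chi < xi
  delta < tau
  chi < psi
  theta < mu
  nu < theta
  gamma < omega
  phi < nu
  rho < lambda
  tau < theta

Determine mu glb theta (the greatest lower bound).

Common lower bounds of {mu, theta}: chi, delta, iota, lambda, nu, phi, psi, rho, tau, theta, zeta.
The greatest among these is theta.

theta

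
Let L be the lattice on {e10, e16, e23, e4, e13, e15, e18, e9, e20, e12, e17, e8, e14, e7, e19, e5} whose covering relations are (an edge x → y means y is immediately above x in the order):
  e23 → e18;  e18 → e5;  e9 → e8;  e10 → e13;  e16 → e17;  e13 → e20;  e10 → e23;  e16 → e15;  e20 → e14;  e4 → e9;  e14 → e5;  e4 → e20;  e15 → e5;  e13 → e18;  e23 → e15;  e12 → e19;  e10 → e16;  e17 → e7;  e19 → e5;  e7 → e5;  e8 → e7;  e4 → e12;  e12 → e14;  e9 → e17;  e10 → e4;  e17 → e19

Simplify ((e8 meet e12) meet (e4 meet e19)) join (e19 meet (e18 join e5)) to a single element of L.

e8 ∧ e12 = e4
e4 ∧ e19 = e4
e4 ∧ e4 = e4
e18 ∨ e5 = e5
e19 ∧ e5 = e19
e4 ∨ e19 = e19

e19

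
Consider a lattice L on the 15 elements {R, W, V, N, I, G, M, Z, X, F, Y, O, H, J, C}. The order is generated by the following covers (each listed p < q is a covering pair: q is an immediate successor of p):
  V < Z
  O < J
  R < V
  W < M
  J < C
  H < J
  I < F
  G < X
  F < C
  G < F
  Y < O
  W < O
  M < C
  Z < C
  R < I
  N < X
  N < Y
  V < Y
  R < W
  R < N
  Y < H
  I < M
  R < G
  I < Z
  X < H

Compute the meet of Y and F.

Common lower bounds of {Y, F}: R.
The greatest among these is R.

R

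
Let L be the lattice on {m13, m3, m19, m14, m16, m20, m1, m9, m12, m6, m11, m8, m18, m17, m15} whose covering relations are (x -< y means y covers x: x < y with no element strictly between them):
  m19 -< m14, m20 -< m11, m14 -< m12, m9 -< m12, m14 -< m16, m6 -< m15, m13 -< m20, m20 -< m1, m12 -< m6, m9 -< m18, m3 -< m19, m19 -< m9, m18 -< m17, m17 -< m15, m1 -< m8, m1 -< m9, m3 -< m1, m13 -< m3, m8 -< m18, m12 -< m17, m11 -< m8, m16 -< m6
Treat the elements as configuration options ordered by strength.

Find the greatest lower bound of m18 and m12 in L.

Common lower bounds of {m18, m12}: m1, m13, m19, m20, m3, m9.
The greatest among these is m9.

m9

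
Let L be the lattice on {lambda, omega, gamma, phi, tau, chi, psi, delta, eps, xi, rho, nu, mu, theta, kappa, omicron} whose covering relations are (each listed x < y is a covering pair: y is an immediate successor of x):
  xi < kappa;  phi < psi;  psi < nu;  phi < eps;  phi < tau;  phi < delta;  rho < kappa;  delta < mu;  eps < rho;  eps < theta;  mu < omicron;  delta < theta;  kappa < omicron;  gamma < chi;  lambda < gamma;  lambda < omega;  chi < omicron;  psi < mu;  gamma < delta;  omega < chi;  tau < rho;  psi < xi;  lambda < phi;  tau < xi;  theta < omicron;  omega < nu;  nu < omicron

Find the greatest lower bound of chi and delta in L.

Common lower bounds of {chi, delta}: gamma, lambda.
The greatest among these is gamma.

gamma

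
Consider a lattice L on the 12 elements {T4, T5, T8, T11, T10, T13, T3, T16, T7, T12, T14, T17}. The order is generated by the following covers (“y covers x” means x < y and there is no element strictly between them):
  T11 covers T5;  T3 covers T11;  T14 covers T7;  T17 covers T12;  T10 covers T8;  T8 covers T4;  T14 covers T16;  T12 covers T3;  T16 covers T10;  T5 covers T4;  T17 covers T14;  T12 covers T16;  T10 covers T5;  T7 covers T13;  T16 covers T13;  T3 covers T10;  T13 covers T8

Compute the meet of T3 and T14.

Common lower bounds of {T3, T14}: T10, T4, T5, T8.
The greatest among these is T10.

T10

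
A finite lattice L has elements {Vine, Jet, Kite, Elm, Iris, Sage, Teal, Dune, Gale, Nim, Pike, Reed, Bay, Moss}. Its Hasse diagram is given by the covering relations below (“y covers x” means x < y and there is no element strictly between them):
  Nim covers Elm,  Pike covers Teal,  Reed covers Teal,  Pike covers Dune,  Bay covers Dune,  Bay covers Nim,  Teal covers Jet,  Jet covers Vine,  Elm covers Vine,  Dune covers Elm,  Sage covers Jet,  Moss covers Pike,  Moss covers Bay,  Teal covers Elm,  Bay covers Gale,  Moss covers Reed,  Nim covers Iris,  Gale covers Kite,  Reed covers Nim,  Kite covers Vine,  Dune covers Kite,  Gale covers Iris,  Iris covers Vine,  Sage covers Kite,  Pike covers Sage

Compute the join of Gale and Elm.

Common upper bounds of {Gale, Elm}: Bay, Moss.
The least among these is Bay.

Bay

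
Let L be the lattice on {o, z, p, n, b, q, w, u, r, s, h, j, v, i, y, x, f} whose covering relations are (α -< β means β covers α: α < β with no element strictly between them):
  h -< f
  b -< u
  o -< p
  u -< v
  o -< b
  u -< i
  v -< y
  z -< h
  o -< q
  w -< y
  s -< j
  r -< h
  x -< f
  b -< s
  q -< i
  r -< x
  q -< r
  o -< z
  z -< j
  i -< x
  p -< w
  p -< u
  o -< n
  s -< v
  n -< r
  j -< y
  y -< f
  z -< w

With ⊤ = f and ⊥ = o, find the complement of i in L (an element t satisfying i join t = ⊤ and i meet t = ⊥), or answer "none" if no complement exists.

Need t with i ∨ t = f and i ∧ t = o.
Checking each element gives: z.

z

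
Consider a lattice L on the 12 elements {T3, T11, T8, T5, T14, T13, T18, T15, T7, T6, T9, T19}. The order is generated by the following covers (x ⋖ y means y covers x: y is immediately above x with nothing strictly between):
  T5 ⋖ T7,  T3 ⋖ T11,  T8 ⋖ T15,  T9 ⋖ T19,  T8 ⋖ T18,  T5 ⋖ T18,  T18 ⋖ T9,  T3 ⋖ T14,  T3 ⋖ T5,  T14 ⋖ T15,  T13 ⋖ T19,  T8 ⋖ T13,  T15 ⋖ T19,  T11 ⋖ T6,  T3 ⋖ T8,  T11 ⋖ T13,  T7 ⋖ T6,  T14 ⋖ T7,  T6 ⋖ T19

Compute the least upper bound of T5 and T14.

T7

Common upper bounds of {T5, T14}: T19, T6, T7.
The least among these is T7.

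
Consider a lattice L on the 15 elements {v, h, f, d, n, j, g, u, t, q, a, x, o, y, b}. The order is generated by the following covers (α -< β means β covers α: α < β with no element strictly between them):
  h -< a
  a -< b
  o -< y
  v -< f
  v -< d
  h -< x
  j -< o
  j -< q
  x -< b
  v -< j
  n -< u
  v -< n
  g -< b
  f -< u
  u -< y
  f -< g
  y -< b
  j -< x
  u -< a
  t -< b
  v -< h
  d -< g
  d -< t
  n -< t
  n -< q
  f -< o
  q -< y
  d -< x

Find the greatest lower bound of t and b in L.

Common lower bounds of {t, b}: d, n, t, v.
The greatest among these is t.

t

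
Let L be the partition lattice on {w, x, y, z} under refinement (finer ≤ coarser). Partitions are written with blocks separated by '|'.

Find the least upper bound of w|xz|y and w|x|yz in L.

The join of w|xz|y and w|x|yz merges any blocks that overlap across the partitions, giving w|xyz.

w|xyz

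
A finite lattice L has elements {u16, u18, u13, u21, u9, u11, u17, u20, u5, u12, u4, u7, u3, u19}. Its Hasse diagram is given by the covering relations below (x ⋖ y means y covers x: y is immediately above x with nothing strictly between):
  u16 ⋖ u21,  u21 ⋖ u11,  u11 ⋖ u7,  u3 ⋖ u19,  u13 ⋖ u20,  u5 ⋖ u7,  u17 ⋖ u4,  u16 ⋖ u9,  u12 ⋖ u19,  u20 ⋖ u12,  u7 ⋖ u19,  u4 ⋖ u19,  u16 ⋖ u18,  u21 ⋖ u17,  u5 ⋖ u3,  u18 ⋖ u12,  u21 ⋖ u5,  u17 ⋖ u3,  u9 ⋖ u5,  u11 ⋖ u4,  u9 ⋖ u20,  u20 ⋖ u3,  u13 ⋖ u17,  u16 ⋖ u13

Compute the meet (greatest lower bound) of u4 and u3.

u17

Common lower bounds of {u4, u3}: u13, u16, u17, u21.
The greatest among these is u17.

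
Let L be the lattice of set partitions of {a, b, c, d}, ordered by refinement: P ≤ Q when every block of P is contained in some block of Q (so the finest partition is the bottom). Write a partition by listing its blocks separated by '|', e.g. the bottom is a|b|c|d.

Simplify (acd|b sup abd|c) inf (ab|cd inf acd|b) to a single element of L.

acd|b ∨ abd|c = abcd
ab|cd ∧ acd|b = a|b|cd
abcd ∧ a|b|cd = a|b|cd

a|b|cd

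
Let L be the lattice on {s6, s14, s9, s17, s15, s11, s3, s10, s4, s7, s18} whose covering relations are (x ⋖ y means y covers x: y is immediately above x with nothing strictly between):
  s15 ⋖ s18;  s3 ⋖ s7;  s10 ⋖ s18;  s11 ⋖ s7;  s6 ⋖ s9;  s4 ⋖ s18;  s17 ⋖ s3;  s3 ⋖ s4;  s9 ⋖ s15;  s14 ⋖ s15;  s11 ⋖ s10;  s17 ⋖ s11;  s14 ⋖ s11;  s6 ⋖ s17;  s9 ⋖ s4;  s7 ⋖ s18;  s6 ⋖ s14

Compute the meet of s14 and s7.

Common lower bounds of {s14, s7}: s14, s6.
The greatest among these is s14.

s14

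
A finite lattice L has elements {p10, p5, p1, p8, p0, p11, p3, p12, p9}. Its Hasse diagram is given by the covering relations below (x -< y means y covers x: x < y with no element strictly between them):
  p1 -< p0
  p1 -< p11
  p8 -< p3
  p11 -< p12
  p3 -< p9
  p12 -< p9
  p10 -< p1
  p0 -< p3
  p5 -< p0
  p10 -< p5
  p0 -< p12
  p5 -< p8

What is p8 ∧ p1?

p10

Common lower bounds of {p8, p1}: p10.
The greatest among these is p10.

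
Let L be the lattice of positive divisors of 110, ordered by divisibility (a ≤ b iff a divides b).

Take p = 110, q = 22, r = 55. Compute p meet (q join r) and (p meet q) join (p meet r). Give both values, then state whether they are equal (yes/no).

110; 110; yes

q join r = 110, so p meet (q join r) = 110 meet 110 = 110.
p meet q = 22 and p meet r = 55, so (p meet q) join (p meet r) = 22 join 55 = 110.
Equal: yes.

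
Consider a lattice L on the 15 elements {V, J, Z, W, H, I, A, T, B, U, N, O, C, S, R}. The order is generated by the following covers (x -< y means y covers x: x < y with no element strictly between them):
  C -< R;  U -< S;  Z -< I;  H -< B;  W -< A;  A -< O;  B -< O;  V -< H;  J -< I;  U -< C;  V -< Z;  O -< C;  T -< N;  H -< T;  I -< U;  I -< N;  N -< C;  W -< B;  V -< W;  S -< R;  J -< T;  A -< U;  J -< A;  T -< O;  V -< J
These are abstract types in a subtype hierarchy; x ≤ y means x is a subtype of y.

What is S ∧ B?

Common lower bounds of {S, B}: V, W.
The greatest among these is W.

W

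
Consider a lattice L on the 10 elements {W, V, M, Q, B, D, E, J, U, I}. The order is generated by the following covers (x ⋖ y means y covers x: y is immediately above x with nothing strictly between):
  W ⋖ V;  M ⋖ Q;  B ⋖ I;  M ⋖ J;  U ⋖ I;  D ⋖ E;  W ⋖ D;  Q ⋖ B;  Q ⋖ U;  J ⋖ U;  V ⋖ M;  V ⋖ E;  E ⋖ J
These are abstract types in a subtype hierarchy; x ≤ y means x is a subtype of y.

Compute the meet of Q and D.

Common lower bounds of {Q, D}: W.
The greatest among these is W.

W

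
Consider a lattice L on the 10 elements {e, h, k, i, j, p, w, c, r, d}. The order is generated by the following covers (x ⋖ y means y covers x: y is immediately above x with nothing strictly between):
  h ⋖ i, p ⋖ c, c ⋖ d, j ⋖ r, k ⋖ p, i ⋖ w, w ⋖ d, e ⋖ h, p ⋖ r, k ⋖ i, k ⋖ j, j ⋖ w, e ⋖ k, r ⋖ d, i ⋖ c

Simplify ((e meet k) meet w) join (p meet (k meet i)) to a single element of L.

k

e ∧ k = e
e ∧ w = e
k ∧ i = k
p ∧ k = k
e ∨ k = k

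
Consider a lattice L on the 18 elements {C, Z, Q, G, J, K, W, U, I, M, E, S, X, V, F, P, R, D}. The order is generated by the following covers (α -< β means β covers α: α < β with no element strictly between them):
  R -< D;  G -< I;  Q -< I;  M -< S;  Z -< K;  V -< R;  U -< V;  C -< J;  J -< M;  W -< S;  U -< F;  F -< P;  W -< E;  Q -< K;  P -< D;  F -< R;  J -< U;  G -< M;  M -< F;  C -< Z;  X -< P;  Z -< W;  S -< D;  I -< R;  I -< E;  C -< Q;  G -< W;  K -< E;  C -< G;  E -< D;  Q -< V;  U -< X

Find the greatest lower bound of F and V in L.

U

Common lower bounds of {F, V}: C, J, U.
The greatest among these is U.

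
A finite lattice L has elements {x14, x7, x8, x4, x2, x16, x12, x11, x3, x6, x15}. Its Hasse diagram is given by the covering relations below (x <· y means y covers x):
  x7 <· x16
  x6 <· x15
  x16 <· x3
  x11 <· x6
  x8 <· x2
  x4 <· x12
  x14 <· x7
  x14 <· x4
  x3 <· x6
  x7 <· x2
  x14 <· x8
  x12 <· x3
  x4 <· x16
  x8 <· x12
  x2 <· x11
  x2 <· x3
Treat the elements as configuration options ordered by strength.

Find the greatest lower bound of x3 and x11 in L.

Common lower bounds of {x3, x11}: x14, x2, x7, x8.
The greatest among these is x2.

x2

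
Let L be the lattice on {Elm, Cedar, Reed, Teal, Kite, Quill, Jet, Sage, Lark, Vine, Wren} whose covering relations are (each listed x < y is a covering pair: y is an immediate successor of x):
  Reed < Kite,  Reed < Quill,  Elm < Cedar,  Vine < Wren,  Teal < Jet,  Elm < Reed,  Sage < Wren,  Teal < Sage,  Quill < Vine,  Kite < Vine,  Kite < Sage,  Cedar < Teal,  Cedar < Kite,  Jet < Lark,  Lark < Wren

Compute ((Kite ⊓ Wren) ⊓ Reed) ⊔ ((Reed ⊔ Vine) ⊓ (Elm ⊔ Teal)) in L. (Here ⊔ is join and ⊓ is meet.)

Kite

Kite ∧ Wren = Kite
Kite ∧ Reed = Reed
Reed ∨ Vine = Vine
Elm ∨ Teal = Teal
Vine ∧ Teal = Cedar
Reed ∨ Cedar = Kite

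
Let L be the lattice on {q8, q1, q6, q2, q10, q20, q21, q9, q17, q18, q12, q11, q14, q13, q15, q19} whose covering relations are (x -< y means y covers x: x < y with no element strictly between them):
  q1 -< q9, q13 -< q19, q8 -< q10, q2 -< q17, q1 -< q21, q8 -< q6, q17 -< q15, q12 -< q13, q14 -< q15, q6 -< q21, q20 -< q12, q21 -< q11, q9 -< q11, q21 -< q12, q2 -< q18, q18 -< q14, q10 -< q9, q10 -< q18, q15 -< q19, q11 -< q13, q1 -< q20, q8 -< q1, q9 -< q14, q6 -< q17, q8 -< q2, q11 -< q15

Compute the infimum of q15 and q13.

Common lower bounds of {q15, q13}: q1, q10, q11, q21, q6, q8, q9.
The greatest among these is q11.

q11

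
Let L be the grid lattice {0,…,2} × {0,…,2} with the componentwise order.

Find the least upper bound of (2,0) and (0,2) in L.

In a product of chains, the join is componentwise max, giving (2,2).

(2,2)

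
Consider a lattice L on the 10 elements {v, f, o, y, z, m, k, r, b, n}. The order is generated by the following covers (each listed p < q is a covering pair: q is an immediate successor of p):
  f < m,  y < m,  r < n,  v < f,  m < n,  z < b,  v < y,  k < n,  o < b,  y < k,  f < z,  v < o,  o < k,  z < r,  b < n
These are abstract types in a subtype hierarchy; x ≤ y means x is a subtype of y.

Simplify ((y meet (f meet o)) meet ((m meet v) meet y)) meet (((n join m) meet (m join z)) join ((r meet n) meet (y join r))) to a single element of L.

f ∧ o = v
y ∧ v = v
m ∧ v = v
v ∧ y = v
v ∧ v = v
n ∨ m = n
m ∨ z = n
n ∧ n = n
r ∧ n = r
y ∨ r = n
r ∧ n = r
n ∨ r = n
v ∧ n = v

v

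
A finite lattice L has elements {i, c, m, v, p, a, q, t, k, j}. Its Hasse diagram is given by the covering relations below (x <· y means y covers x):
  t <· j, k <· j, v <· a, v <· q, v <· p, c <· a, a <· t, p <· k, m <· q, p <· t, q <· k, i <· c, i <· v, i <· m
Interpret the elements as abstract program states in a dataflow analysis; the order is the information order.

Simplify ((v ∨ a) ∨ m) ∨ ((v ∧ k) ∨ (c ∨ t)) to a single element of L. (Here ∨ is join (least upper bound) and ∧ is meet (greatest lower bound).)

v ∨ a = a
a ∨ m = j
v ∧ k = v
c ∨ t = t
v ∨ t = t
j ∨ t = j

j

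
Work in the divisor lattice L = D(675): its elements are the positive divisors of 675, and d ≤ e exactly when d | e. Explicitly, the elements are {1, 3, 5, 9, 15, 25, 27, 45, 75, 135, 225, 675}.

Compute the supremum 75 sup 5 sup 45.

In the divisibility order, the join is the least common multiple: lcm(75, 5, 45) = 225.

225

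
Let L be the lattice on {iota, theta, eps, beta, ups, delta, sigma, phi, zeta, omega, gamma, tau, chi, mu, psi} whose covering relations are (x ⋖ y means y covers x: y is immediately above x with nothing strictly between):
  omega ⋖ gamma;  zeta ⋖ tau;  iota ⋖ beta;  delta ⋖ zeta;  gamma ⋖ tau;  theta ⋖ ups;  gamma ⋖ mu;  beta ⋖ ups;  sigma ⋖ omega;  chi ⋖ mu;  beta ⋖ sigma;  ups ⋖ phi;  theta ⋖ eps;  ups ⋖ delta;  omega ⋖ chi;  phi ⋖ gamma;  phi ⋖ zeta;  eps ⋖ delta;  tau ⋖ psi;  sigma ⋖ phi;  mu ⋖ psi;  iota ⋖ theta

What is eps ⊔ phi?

Common upper bounds of {eps, phi}: psi, tau, zeta.
The least among these is zeta.

zeta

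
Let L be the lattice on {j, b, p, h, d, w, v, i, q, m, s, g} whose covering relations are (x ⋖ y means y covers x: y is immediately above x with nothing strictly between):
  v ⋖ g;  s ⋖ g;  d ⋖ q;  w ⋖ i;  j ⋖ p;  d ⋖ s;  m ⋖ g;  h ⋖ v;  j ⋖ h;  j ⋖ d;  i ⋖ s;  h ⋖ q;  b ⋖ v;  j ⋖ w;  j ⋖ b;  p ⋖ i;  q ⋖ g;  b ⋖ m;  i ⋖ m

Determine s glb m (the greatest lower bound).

Common lower bounds of {s, m}: i, j, p, w.
The greatest among these is i.

i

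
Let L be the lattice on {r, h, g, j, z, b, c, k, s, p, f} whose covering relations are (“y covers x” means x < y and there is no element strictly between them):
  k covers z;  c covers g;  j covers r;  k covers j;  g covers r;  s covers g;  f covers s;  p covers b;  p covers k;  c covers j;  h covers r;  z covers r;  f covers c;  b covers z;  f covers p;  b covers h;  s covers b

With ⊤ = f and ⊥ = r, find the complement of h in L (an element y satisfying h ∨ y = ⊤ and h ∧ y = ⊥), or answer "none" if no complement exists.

Need y with h ∨ y = f and h ∧ y = r.
Checking each element gives: c.

c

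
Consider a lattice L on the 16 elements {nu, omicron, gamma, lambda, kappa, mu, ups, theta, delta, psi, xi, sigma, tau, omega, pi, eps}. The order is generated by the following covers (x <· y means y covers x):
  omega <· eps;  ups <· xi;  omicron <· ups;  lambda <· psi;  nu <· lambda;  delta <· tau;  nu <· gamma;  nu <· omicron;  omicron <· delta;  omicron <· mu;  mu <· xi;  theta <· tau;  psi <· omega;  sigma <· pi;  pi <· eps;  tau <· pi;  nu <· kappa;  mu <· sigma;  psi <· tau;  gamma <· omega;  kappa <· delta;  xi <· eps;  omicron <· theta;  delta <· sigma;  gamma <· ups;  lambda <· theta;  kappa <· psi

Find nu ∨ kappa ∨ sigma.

Common upper bounds of {nu, kappa, sigma}: eps, pi, sigma.
The least among these is sigma.

sigma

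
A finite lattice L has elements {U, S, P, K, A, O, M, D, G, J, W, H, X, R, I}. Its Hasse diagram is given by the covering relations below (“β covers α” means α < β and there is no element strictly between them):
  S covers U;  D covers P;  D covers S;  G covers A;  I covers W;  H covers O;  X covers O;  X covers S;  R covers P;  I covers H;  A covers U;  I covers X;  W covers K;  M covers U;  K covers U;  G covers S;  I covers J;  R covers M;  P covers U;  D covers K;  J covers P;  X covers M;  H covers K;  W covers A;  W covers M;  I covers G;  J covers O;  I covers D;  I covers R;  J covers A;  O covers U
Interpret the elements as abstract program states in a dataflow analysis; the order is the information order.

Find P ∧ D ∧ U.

U

Common lower bounds of {P, D, U}: U.
The greatest among these is U.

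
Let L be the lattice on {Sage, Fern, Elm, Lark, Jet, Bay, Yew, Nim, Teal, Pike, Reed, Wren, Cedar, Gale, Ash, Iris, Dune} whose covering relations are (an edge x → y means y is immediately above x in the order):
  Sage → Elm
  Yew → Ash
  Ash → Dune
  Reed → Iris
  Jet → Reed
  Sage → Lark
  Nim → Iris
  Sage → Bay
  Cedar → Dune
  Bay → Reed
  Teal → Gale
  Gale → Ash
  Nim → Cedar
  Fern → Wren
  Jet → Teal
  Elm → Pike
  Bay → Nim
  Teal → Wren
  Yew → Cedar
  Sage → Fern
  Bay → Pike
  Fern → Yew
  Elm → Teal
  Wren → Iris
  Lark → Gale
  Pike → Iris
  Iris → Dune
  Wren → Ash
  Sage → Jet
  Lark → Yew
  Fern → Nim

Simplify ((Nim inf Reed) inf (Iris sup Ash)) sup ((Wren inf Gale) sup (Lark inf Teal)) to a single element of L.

Iris

Nim ∧ Reed = Bay
Iris ∨ Ash = Dune
Bay ∧ Dune = Bay
Wren ∧ Gale = Teal
Lark ∧ Teal = Sage
Teal ∨ Sage = Teal
Bay ∨ Teal = Iris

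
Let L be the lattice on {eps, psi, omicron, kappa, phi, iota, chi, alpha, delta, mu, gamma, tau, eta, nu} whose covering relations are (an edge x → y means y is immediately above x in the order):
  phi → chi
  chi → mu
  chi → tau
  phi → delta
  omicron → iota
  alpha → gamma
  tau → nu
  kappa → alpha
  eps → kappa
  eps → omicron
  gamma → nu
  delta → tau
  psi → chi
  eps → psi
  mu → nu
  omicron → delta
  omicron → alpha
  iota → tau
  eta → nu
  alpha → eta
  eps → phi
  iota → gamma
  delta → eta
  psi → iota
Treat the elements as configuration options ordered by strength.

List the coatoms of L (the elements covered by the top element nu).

The coatoms are exactly the elements covered by nu: eta, gamma, mu, tau.

eta, gamma, mu, tau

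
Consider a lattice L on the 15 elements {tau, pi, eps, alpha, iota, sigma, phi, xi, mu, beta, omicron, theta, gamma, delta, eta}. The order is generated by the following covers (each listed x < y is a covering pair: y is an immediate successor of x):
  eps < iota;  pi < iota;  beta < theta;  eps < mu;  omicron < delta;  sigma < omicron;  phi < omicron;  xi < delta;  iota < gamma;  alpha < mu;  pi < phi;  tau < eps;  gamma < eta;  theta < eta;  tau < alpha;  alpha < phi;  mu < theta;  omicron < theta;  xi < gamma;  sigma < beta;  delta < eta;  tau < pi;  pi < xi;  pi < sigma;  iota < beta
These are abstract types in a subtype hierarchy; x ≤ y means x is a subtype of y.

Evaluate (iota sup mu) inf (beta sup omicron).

iota ∨ mu = theta
beta ∨ omicron = theta
theta ∧ theta = theta

theta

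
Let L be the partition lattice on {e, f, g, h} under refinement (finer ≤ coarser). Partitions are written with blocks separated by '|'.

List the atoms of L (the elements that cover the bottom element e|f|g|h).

The atoms are exactly the elements that cover e|f|g|h: ef|g|h, eg|f|h, eh|f|g, e|fg|h, e|fh|g, e|f|gh.

ef|g|h, eg|f|h, eh|f|g, e|fg|h, e|fh|g, e|f|gh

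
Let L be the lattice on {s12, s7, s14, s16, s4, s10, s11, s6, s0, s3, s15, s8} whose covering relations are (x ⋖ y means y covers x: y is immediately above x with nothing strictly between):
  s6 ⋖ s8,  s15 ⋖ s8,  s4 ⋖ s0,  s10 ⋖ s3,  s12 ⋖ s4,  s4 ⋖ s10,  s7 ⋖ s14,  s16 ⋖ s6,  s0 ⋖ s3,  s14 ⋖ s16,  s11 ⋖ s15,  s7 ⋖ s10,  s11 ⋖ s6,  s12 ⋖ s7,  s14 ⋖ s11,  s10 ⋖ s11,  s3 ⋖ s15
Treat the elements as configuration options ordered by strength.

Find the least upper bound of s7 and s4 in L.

Common upper bounds of {s7, s4}: s10, s11, s15, s3, s6, s8.
The least among these is s10.

s10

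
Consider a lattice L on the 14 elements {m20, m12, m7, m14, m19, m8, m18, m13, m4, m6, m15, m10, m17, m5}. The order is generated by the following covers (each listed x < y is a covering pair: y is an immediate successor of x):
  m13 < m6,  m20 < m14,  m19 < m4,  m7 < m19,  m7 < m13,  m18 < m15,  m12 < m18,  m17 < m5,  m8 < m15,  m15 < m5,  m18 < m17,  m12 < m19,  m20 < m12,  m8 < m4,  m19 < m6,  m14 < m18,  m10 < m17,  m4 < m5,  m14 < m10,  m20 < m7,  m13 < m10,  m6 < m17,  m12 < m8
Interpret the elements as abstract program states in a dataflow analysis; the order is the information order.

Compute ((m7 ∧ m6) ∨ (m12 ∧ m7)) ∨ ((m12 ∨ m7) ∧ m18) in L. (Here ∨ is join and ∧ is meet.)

m7 ∧ m6 = m7
m12 ∧ m7 = m20
m7 ∨ m20 = m7
m12 ∨ m7 = m19
m19 ∧ m18 = m12
m7 ∨ m12 = m19

m19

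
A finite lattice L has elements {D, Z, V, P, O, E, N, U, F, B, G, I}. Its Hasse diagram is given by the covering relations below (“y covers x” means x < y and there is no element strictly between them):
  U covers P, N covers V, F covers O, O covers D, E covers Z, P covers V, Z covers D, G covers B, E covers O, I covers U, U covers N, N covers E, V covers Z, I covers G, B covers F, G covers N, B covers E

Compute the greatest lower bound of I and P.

Common lower bounds of {I, P}: D, P, V, Z.
The greatest among these is P.

P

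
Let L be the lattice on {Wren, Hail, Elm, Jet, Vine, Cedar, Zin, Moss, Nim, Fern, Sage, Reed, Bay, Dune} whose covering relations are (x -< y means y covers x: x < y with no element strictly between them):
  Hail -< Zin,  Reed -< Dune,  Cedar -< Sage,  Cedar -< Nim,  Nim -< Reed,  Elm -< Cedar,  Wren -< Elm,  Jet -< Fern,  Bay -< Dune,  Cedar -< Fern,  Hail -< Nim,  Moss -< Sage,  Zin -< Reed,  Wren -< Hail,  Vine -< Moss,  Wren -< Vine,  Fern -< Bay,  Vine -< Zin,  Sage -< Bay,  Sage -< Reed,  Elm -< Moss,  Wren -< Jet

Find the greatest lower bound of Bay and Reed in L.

Common lower bounds of {Bay, Reed}: Cedar, Elm, Moss, Sage, Vine, Wren.
The greatest among these is Sage.

Sage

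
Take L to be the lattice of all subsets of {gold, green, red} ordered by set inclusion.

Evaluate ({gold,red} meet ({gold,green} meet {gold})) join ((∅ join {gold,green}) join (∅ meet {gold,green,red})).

{gold,green}

{gold,green} ∧ {gold} = {gold}
{gold,red} ∧ {gold} = {gold}
∅ ∨ {gold,green} = {gold,green}
∅ ∧ {gold,green,red} = ∅
{gold,green} ∨ ∅ = {gold,green}
{gold} ∨ {gold,green} = {gold,green}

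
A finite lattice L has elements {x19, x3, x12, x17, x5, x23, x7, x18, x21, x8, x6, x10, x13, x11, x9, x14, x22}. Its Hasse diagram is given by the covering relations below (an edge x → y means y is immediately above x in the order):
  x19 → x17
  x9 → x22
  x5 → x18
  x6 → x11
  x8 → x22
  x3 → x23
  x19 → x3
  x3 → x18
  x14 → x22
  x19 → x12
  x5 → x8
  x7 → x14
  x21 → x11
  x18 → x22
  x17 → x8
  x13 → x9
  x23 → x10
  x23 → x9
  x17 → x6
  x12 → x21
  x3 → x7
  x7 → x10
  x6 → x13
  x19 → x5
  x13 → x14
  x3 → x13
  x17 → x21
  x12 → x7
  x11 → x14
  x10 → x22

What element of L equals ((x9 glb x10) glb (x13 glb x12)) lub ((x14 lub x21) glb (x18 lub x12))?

x14

x9 ∧ x10 = x23
x13 ∧ x12 = x19
x23 ∧ x19 = x19
x14 ∨ x21 = x14
x18 ∨ x12 = x22
x14 ∧ x22 = x14
x19 ∨ x14 = x14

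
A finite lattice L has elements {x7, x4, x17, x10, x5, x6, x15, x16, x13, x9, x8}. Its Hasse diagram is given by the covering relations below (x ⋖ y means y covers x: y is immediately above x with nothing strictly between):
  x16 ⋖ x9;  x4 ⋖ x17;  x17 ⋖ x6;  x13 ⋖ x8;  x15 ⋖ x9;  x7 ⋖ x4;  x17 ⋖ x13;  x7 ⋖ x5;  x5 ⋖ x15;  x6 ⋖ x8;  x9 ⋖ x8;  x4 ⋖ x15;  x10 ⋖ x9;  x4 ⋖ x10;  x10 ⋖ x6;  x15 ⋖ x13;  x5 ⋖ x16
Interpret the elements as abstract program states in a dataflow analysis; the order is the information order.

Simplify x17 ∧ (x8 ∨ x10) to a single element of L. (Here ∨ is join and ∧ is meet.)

x8 ∨ x10 = x8
x17 ∧ x8 = x17

x17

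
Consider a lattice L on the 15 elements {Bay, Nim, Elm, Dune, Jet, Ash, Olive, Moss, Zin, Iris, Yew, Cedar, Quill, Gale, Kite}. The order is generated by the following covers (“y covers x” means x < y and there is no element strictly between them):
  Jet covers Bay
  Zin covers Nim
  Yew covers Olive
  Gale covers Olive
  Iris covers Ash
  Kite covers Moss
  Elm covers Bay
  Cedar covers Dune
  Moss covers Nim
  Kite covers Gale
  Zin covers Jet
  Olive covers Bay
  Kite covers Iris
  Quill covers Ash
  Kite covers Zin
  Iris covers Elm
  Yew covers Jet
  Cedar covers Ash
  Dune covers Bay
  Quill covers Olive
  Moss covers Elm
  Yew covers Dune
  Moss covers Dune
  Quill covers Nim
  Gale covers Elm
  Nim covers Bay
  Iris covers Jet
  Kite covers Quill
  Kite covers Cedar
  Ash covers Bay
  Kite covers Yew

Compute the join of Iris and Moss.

Kite

Common upper bounds of {Iris, Moss}: Kite.
The least among these is Kite.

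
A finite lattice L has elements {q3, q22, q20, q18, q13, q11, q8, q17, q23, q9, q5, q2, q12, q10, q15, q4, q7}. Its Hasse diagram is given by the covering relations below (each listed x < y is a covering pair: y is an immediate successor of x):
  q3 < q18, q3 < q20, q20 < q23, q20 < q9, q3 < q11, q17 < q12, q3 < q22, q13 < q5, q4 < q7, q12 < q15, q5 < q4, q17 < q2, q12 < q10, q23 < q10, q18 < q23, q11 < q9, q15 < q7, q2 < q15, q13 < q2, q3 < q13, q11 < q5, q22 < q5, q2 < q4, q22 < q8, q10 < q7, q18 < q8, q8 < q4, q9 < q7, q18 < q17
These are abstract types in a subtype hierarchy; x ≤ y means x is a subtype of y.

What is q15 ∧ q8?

q18

Common lower bounds of {q15, q8}: q18, q3.
The greatest among these is q18.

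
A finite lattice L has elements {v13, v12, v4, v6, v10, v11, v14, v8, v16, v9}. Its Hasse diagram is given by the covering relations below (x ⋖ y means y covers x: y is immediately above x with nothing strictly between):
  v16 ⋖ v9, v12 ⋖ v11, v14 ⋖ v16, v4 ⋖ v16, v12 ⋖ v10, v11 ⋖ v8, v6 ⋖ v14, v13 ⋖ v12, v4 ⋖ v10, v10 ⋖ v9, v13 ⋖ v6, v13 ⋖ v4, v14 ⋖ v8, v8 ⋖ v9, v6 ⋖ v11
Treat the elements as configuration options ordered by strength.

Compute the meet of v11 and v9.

v11

Common lower bounds of {v11, v9}: v11, v12, v13, v6.
The greatest among these is v11.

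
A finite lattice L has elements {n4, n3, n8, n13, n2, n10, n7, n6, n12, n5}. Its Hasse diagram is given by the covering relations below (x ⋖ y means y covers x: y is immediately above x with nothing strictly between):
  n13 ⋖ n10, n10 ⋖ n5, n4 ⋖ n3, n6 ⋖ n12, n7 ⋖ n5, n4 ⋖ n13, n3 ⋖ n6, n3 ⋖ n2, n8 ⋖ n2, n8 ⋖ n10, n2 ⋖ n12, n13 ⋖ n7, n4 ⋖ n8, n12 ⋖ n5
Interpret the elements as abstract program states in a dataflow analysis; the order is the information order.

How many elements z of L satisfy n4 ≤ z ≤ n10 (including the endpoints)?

4

The interval [n4, n10] = {n10, n13, n4, n8}, which has 4 elements.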